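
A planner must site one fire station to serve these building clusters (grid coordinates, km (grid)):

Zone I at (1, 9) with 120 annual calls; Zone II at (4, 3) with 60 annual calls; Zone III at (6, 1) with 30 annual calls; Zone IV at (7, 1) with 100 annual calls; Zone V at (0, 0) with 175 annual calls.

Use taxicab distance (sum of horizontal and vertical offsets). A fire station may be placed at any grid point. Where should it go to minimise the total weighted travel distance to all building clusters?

Manhattan distance separates: Σwᵢ(|x−xᵢ|+|y−yᵢ|) = Σwᵢ|x−xᵢ| + Σwᵢ|y−yᵢ|, so x and y are optimised independently as 1-D weighted medians.
Total weight W = 485; half = 242.5.
x-coordinate, sorted with cumulative weight:
  x=0 (Zone V, w=175) cum 175
  x=1 (Zone I, w=120) cum 295  ← median
  x=4 (Zone II, w=60) cum 355
  x=6 (Zone III, w=30) cum 385
  x=7 (Zone IV, w=100) cum 485
⇒ x* = 1
y-coordinate, sorted with cumulative weight:
  y=0 (Zone V, w=175) cum 175
  y=1 (Zone III, w=30) cum 205
  y=1 (Zone IV, w=100) cum 305  ← median
  y=3 (Zone II, w=60) cum 365
  y=9 (Zone I, w=120) cum 485
⇒ y* = 1

(1, 1)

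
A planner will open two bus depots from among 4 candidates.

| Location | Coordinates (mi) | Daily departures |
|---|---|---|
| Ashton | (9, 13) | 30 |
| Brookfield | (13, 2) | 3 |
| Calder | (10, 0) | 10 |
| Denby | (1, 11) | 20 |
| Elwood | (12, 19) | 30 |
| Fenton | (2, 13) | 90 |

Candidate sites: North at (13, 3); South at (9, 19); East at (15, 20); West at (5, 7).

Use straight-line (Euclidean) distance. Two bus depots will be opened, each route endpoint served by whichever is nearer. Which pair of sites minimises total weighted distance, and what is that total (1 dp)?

Evaluate every pair (each demand assigned to the nearer of the two):
  {South, West}: total = 1101.2
  {East, West}: total = 1142.4
  {North, South}: total = 1371.5
  {North, West}: total = 1395.4
  {South, East}: total = 1568.7
  {North, East}: total = 2034.2
Best pair: {South, West} with total 1101.2.

{South, West}, total 1101.2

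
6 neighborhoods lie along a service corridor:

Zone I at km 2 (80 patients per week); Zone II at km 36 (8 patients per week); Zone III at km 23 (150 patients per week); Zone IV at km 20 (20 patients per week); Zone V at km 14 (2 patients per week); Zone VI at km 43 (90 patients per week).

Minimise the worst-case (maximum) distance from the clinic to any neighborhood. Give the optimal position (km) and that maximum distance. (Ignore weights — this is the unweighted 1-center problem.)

location 22.5, max distance 20.5

The 1-center on a line is the midpoint of the two extreme points: leftmost at 2, rightmost at 43.
Optimal location = (2 + 43)/2 = 22.5; maximum distance = (43 − 2)/2 = 20.5.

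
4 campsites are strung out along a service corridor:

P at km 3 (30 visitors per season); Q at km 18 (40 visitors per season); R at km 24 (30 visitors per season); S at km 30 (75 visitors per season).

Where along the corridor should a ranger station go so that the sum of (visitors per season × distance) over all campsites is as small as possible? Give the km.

For a sum of weighted absolute distances on a line, the optimum is the weighted median (not the mean). Total weight W = 175; half-weight = 87.5.
Sort by position and accumulate weight:
  km 3 (P, w=30) → cum 30
  km 18 (Q, w=40) → cum 70
  km 24 (R, w=30) → cum 100  ≥ 87.5 → median here
  km 30 (S, w=75) → cum 175
Optimal location: km 24.

x = 24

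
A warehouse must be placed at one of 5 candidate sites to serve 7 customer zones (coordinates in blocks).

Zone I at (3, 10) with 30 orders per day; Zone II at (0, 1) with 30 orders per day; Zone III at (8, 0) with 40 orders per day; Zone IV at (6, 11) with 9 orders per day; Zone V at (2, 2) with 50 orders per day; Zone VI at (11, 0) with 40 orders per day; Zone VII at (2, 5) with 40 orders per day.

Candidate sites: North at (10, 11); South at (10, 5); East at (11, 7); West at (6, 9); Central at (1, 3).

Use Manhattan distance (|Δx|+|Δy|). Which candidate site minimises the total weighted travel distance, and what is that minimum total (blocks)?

Total weighted distance at each candidate:
  North (10, 11): total = 3286
  South (10, 5): total = 2260
  East (11, 7): total = 2741
  West (6, 9): total = 2428
  Central (1, 3): total = 1617
Minimum is at Central with total 1617 blocks.

Central, total 1617 blocks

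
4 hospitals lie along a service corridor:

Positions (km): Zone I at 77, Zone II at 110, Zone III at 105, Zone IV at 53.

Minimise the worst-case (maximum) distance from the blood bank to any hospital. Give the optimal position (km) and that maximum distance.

location 81.5, max distance 28.5

The 1-center on a line is the midpoint of the two extreme points: leftmost at 53, rightmost at 110.
Optimal location = (53 + 110)/2 = 81.5; maximum distance = (110 − 53)/2 = 28.5.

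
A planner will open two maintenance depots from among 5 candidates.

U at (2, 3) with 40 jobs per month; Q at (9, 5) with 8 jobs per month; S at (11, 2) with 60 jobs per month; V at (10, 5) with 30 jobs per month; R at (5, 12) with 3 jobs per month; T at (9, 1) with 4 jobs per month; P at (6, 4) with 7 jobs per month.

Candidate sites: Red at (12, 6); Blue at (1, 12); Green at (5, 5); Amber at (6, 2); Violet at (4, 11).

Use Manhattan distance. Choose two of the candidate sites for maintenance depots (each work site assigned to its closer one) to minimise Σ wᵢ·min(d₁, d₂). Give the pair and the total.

Evaluate every pair (each demand assigned to the nearer of the two):
  {Red, Amber}: total = 685
  {Red, Green}: total = 689
  {Green, Amber}: total = 733
  {Amber, Violet}: total = 794
  {Blue, Amber}: total = 800
  {Red, Violet}: total = 916
  {Red, Blue}: total = 922
  {Green, Violet}: total = 974
  {Blue, Green}: total = 980
  {Blue, Violet}: total = 1937
Best pair: {Red, Amber} with total 685.

{Red, Amber}, total 685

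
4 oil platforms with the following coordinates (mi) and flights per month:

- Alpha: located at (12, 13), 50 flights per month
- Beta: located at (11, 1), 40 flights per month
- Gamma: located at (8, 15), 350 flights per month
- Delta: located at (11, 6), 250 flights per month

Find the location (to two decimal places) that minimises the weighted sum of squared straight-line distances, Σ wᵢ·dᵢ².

The minimiser of Σwᵢ‖p−pᵢ‖² is the weighted centroid p* = (Σwᵢpᵢ)/(Σwᵢ).
Σwᵢ = 690.
Σwᵢxᵢ = 50·12 + 40·11 + 350·8 + 250·11 = 6590.
Σwᵢyᵢ = 50·13 + 40·1 + 350·15 + 250·6 = 7440.
x* = 6590/690 = 9.55, y* = 7440/690 = 10.78.

(9.55, 10.78)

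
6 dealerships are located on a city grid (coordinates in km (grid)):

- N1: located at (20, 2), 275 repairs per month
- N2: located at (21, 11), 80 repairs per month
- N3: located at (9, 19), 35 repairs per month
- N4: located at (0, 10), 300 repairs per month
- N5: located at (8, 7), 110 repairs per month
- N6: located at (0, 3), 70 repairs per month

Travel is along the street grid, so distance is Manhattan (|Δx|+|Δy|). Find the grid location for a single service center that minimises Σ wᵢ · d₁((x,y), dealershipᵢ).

(8, 7)

Manhattan distance separates: Σwᵢ(|x−xᵢ|+|y−yᵢ|) = Σwᵢ|x−xᵢ| + Σwᵢ|y−yᵢ|, so x and y are optimised independently as 1-D weighted medians.
Total weight W = 870; half = 435.
x-coordinate, sorted with cumulative weight:
  x=0 (N4, w=300) cum 300
  x=0 (N6, w=70) cum 370
  x=8 (N5, w=110) cum 480  ← median
  x=9 (N3, w=35) cum 515
  x=20 (N1, w=275) cum 790
  x=21 (N2, w=80) cum 870
⇒ x* = 8
y-coordinate, sorted with cumulative weight:
  y=2 (N1, w=275) cum 275
  y=3 (N6, w=70) cum 345
  y=7 (N5, w=110) cum 455  ← median
  y=10 (N4, w=300) cum 755
  y=11 (N2, w=80) cum 835
  y=19 (N3, w=35) cum 870
⇒ y* = 7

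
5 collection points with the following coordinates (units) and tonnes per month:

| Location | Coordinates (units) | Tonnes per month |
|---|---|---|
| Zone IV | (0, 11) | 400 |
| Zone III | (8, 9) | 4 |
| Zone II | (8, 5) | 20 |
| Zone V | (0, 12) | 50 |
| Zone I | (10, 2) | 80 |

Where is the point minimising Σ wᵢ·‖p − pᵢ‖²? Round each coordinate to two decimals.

The minimiser of Σwᵢ‖p−pᵢ‖² is the weighted centroid p* = (Σwᵢpᵢ)/(Σwᵢ).
Σwᵢ = 554.
Σwᵢxᵢ = 400·0 + 4·8 + 20·8 + 50·0 + 80·10 = 992.
Σwᵢyᵢ = 400·11 + 4·9 + 20·5 + 50·12 + 80·2 = 5296.
x* = 992/554 = 1.79, y* = 5296/554 = 9.56.

(1.79, 9.56)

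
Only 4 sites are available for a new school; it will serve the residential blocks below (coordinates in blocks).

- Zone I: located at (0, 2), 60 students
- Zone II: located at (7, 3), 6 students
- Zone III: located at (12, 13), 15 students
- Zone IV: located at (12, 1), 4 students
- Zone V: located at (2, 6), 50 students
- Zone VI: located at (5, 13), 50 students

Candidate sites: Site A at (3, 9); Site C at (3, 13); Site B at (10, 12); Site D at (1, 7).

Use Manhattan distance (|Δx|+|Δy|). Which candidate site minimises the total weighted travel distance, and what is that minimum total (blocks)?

Total weighted distance at each candidate:
  Site A (3, 9): total = 1423
  Site C (3, 13): total = 1643
  Site B (10, 12): total = 2369
  Site D (1, 7): total = 1343
Minimum is at Site D with total 1343 blocks.

Site D, total 1343 blocks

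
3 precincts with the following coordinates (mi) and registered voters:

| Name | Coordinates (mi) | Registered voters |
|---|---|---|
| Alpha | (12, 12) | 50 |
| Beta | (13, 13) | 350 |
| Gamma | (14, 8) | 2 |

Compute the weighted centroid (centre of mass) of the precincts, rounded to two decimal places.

The minimiser of Σwᵢ‖p−pᵢ‖² is the weighted centroid p* = (Σwᵢpᵢ)/(Σwᵢ).
Σwᵢ = 402.
Σwᵢxᵢ = 50·12 + 350·13 + 2·14 = 5178.
Σwᵢyᵢ = 50·12 + 350·13 + 2·8 = 5166.
x* = 5178/402 = 12.88, y* = 5166/402 = 12.85.

(12.88, 12.85)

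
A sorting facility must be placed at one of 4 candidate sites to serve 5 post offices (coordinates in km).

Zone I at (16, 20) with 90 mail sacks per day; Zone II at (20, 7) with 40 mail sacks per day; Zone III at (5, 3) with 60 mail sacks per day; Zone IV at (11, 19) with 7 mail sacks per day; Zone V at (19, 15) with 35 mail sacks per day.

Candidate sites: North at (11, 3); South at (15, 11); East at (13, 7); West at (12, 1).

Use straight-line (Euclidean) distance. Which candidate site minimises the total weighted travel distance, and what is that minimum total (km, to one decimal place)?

South, total 2100.1 km

Total weighted distance at each candidate:
  North (11, 3): total = 2965.5
  South (15, 11): total = 2100.1
  East (13, 7): total = 2452.6
  West (12, 1): total = 3258.3
Minimum is at South with total 2100.1 km.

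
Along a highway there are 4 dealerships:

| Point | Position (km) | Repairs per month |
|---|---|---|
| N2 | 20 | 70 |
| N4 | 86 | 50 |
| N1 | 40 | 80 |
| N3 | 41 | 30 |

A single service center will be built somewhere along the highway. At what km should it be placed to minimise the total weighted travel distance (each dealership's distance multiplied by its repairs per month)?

x = 40

For a sum of weighted absolute distances on a line, the optimum is the weighted median (not the mean). Total weight W = 230; half-weight = 115.
Sort by position and accumulate weight:
  km 20 (N2, w=70) → cum 70
  km 40 (N1, w=80) → cum 150  ≥ 115 → median here
  km 41 (N3, w=30) → cum 180
  km 86 (N4, w=50) → cum 230
Optimal location: km 40.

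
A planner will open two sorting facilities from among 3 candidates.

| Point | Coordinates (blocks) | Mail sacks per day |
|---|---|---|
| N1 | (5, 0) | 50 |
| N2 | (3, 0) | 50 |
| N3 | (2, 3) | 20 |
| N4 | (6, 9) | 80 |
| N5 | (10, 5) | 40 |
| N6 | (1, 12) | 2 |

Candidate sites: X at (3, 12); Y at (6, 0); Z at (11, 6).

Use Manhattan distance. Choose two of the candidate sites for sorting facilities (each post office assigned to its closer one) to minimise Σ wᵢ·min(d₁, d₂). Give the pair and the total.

{Y, Z}, total 1092

Evaluate every pair (each demand assigned to the nearer of the two):
  {Y, Z}: total = 1092
  {X, Y}: total = 1184
  {X, Z}: total = 1964
Best pair: {Y, Z} with total 1092.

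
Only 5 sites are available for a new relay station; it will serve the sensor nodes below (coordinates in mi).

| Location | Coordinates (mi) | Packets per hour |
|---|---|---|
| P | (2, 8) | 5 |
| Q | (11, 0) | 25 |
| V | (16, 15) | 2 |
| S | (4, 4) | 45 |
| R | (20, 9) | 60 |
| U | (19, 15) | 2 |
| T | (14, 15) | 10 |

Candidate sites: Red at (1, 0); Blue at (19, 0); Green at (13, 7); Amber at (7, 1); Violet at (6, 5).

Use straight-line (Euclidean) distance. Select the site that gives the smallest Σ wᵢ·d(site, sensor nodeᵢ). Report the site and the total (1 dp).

Green, total 1218.7 mi

Total weighted distance at each candidate:
  Red (1, 0): total = 2064.5
  Blue (19, 0): total = 1754.6
  Green (13, 7): total = 1218.7
  Amber (7, 1): total = 1479.6
  Violet (6, 5): total = 1365.2
Minimum is at Green with total 1218.7 mi.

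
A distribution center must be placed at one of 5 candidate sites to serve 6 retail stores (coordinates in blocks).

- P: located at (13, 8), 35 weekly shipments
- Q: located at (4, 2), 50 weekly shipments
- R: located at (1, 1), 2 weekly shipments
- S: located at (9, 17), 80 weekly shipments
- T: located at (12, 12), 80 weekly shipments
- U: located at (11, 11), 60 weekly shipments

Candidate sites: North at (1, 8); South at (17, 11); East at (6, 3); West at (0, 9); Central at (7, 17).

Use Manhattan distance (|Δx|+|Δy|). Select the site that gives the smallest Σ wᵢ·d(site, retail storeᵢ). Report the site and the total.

Total weighted distance at each candidate:
  North (1, 8): total = 4224
  South (17, 11): total = 3357
  East (6, 3): total = 3924
  West (0, 9): total = 4398
  Central (7, 17): total = 3029
Minimum is at Central with total 3029 blocks.

Central, total 3029 blocks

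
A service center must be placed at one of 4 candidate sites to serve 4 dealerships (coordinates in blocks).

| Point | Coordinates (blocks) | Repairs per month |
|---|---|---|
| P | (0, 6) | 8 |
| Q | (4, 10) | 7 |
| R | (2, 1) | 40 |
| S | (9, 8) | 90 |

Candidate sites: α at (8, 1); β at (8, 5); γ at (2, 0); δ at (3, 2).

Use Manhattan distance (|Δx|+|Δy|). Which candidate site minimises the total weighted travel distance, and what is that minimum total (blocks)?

Total weighted distance at each candidate:
  α (8, 1): total = 1155
  β (8, 5): total = 895
  γ (2, 0): total = 1538
  δ (3, 2): total = 1279
Minimum is at β with total 895 blocks.

β, total 895 blocks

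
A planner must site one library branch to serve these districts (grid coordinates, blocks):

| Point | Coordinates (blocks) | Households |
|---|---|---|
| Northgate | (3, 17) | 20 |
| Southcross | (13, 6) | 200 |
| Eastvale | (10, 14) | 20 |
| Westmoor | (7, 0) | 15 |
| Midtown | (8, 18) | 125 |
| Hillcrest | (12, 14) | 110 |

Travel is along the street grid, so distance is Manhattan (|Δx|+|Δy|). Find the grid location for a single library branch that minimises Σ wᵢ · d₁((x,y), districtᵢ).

Manhattan distance separates: Σwᵢ(|x−xᵢ|+|y−yᵢ|) = Σwᵢ|x−xᵢ| + Σwᵢ|y−yᵢ|, so x and y are optimised independently as 1-D weighted medians.
Total weight W = 490; half = 245.
x-coordinate, sorted with cumulative weight:
  x=3 (Northgate, w=20) cum 20
  x=7 (Westmoor, w=15) cum 35
  x=8 (Midtown, w=125) cum 160
  x=10 (Eastvale, w=20) cum 180
  x=12 (Hillcrest, w=110) cum 290  ← median
  x=13 (Southcross, w=200) cum 490
⇒ x* = 12
y-coordinate, sorted with cumulative weight:
  y=0 (Westmoor, w=15) cum 15
  y=6 (Southcross, w=200) cum 215
  y=14 (Eastvale, w=20) cum 235
  y=14 (Hillcrest, w=110) cum 345  ← median
  y=17 (Northgate, w=20) cum 365
  y=18 (Midtown, w=125) cum 490
⇒ y* = 14

(12, 14)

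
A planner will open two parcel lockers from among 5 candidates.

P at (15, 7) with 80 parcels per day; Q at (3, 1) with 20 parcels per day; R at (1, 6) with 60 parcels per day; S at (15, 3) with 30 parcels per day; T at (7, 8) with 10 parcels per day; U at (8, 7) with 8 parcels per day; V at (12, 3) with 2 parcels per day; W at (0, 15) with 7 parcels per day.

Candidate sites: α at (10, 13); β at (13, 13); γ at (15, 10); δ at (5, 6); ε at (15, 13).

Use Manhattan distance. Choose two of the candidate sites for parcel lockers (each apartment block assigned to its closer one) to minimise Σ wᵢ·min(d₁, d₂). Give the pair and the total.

{γ, δ}, total 1020

Evaluate every pair (each demand assigned to the nearer of the two):
  {γ, δ}: total = 1020
  {δ, ε}: total = 1350
  {β, δ}: total = 1570
  {α, δ}: total = 1826
  {α, γ}: total = 2038
  {β, γ}: total = 2255
  {γ, ε}: total = 2269
  {α, ε}: total = 2372
  {α, β}: total = 2590
  {β, ε}: total = 2685
Best pair: {γ, δ} with total 1020.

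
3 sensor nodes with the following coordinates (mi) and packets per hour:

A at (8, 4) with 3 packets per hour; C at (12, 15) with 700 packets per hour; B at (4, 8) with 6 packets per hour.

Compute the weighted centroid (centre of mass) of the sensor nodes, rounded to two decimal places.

(11.92, 14.89)

The minimiser of Σwᵢ‖p−pᵢ‖² is the weighted centroid p* = (Σwᵢpᵢ)/(Σwᵢ).
Σwᵢ = 709.
Σwᵢxᵢ = 3·8 + 700·12 + 6·4 = 8448.
Σwᵢyᵢ = 3·4 + 700·15 + 6·8 = 10560.
x* = 8448/709 = 11.92, y* = 10560/709 = 14.89.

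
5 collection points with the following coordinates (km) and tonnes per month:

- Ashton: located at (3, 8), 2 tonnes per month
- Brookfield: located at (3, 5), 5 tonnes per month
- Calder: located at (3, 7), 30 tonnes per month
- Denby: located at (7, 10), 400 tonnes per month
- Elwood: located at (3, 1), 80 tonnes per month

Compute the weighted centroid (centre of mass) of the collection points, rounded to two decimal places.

The minimiser of Σwᵢ‖p−pᵢ‖² is the weighted centroid p* = (Σwᵢpᵢ)/(Σwᵢ).
Σwᵢ = 517.
Σwᵢxᵢ = 2·3 + 5·3 + 30·3 + 400·7 + 80·3 = 3151.
Σwᵢyᵢ = 2·8 + 5·5 + 30·7 + 400·10 + 80·1 = 4331.
x* = 3151/517 = 6.09, y* = 4331/517 = 8.38.

(6.09, 8.38)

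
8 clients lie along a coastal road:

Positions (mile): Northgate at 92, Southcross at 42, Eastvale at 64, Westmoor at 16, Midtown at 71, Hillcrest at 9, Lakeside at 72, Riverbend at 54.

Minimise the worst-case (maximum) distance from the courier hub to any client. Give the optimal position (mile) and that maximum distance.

The 1-center on a line is the midpoint of the two extreme points: leftmost at 9, rightmost at 92.
Optimal location = (9 + 92)/2 = 50.5; maximum distance = (92 − 9)/2 = 41.5.

location 50.5, max distance 41.5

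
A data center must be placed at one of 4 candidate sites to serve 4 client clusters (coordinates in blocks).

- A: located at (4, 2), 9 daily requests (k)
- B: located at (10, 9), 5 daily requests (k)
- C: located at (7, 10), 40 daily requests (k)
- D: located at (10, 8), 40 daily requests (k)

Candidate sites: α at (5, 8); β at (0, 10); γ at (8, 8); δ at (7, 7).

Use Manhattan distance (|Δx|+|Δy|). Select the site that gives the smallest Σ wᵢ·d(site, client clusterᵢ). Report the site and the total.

γ, total 305 blocks

Total weighted distance at each candidate:
  α (5, 8): total = 453
  β (0, 10): total = 923
  γ (8, 8): total = 305
  δ (7, 7): total = 377
Minimum is at γ with total 305 blocks.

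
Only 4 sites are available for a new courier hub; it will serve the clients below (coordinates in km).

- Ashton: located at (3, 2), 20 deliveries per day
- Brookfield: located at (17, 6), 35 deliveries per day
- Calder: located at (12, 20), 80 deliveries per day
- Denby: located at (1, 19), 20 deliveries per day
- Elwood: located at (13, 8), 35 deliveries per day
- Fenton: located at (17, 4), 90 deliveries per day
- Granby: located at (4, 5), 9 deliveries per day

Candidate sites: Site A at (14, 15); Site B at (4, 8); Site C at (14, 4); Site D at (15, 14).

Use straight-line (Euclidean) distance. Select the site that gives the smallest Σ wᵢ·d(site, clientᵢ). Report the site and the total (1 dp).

Site C, total 2541.5 km

Total weighted distance at each candidate:
  Site A (14, 15): total = 2776.4
  Site B (4, 8): total = 3530.0
  Site C (14, 4): total = 2541.5
  Site D (15, 14): total = 2729.1
Minimum is at Site C with total 2541.5 km.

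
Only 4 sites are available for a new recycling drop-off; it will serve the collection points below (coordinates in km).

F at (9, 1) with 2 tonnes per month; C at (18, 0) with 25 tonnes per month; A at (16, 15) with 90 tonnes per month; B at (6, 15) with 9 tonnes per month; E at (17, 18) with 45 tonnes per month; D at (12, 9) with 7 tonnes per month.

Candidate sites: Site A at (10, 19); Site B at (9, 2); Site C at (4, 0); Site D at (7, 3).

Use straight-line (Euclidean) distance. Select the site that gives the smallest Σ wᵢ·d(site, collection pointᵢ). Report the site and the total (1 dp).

Site A, total 1640.9 km

Total weighted distance at each candidate:
  Site A (10, 19): total = 1640.9
  Site B (9, 2): total = 2539.7
  Site C (4, 0): total = 3308.7
  Site D (7, 3): total = 2615.0
Minimum is at Site A with total 1640.9 km.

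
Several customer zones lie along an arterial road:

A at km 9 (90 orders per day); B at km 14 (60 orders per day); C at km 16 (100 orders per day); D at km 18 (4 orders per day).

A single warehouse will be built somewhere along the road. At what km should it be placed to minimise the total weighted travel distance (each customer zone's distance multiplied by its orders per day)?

x = 14

For a sum of weighted absolute distances on a line, the optimum is the weighted median (not the mean). Total weight W = 254; half-weight = 127.
Sort by position and accumulate weight:
  km 9 (A, w=90) → cum 90
  km 14 (B, w=60) → cum 150  ≥ 127 → median here
  km 16 (C, w=100) → cum 250
  km 18 (D, w=4) → cum 254
Optimal location: km 14.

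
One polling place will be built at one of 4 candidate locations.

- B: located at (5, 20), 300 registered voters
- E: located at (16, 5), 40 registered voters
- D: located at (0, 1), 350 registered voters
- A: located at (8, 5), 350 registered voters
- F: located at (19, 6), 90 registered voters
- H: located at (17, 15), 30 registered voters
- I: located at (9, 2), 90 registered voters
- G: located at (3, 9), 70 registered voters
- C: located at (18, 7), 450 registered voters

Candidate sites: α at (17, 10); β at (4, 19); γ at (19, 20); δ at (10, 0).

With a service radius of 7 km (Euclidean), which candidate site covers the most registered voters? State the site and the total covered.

Coverage radius r = 7 km; a point is covered iff (Δx)²+(Δy)² ≤ 7² = 49.
  α (17, 10): covers {E, F, H, C} → 610
  β (4, 19): covers {B} → 300
  γ (19, 20): covers {H} → 30
  δ (10, 0): covers {A, I} → 440
Maximum coverage at α: 610 registered voters.

α, covering 610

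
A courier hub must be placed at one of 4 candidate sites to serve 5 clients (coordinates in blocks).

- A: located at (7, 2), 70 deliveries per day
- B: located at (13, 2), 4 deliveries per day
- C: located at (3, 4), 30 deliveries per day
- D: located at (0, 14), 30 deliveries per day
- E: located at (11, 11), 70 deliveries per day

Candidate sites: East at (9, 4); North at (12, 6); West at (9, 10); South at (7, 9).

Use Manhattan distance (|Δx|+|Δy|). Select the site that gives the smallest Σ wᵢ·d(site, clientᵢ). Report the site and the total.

South, total 1592 blocks

Total weighted distance at each candidate:
  East (9, 4): total = 1684
  North (12, 6): total = 2000
  West (9, 10): total = 1708
  South (7, 9): total = 1592
Minimum is at South with total 1592 blocks.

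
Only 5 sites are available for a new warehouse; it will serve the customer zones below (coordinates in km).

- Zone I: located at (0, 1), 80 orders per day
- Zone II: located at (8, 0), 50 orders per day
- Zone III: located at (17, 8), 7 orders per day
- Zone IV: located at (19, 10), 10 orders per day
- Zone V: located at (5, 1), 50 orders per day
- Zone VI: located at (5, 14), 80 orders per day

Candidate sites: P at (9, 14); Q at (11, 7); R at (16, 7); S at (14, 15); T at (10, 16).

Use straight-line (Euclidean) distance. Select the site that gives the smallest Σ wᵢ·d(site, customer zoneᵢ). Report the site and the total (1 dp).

Q, total 2673.0 km

Total weighted distance at each candidate:
  P (9, 14): total = 3144.5
  Q (11, 7): total = 2673.0
  R (16, 7): total = 3620.4
  S (14, 15): total = 4072.3
  T (10, 16): total = 3652.4
Minimum is at Q with total 2673.0 km.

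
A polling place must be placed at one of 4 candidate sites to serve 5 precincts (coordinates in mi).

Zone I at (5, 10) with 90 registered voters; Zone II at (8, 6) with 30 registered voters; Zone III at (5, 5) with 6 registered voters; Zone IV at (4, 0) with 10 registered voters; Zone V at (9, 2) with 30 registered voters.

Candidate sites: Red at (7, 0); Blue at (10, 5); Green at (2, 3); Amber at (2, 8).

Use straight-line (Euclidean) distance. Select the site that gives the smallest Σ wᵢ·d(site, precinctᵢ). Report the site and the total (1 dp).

Amber, total 898.7 mi

Total weighted distance at each candidate:
  Red (7, 0): total = 1247.5
  Blue (10, 5): total = 906.4
  Green (2, 3): total = 1156.5
  Amber (2, 8): total = 898.7
Minimum is at Amber with total 898.7 mi.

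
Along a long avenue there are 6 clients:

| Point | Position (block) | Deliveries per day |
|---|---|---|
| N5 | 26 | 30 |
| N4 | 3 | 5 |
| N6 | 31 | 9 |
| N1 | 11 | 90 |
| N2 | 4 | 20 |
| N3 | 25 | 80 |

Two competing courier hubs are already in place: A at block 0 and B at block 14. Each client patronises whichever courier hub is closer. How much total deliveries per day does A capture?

The indifferent point is the midpoint (0+14)/2 = 7; clients left of it (closer to A at 0) go to A, those right go to B.
  N4 at 3 (w=5) → A
  N2 at 4 (w=20) → A
  N1 at 11 (w=90) → B
  N3 at 25 (w=80) → B
  N5 at 26 (w=30) → B
  N6 at 31 (w=9) → B
A captures 25; B captures 209.

25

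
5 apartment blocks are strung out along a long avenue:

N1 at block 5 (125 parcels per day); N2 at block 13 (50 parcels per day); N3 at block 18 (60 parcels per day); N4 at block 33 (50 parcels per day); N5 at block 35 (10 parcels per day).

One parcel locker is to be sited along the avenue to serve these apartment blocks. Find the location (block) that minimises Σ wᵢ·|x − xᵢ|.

For a sum of weighted absolute distances on a line, the optimum is the weighted median (not the mean). Total weight W = 295; half-weight = 147.5.
Sort by position and accumulate weight:
  block 5 (N1, w=125) → cum 125
  block 13 (N2, w=50) → cum 175  ≥ 147.5 → median here
  block 18 (N3, w=60) → cum 235
  block 33 (N4, w=50) → cum 285
  block 35 (N5, w=10) → cum 295
Optimal location: block 13.

x = 13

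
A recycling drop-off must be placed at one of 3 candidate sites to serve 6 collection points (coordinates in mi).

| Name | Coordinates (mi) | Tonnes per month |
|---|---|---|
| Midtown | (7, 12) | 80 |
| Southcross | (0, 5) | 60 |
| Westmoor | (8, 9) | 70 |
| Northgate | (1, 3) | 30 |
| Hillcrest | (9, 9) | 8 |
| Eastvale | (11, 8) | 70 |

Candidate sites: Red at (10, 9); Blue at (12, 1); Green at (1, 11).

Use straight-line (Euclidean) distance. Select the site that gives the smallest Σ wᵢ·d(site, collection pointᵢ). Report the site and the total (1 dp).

Total weighted distance at each candidate:
  Red (10, 9): total = 1557.1
  Blue (12, 1): total = 3250.4
  Green (1, 11): total = 2398.0
Minimum is at Red with total 1557.1 mi.

Red, total 1557.1 mi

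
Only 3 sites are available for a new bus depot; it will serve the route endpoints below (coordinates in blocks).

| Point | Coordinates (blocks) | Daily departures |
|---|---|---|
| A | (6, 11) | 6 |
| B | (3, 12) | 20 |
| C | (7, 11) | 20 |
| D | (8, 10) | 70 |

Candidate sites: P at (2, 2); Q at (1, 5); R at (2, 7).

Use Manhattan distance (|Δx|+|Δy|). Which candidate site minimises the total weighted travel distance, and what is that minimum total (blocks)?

R, total 978 blocks

Total weighted distance at each candidate:
  P (2, 2): total = 1558
  Q (1, 5): total = 1326
  R (2, 7): total = 978
Minimum is at R with total 978 blocks.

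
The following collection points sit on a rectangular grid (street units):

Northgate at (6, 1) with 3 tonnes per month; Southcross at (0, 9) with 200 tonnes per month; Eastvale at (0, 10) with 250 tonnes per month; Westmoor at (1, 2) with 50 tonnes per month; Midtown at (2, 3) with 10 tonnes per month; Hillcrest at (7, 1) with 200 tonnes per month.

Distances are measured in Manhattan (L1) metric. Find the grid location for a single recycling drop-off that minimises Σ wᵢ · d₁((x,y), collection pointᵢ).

(0, 9)

Manhattan distance separates: Σwᵢ(|x−xᵢ|+|y−yᵢ|) = Σwᵢ|x−xᵢ| + Σwᵢ|y−yᵢ|, so x and y are optimised independently as 1-D weighted medians.
Total weight W = 713; half = 356.5.
x-coordinate, sorted with cumulative weight:
  x=0 (Southcross, w=200) cum 200
  x=0 (Eastvale, w=250) cum 450  ← median
  x=1 (Westmoor, w=50) cum 500
  x=2 (Midtown, w=10) cum 510
  x=6 (Northgate, w=3) cum 513
  x=7 (Hillcrest, w=200) cum 713
⇒ x* = 0
y-coordinate, sorted with cumulative weight:
  y=1 (Northgate, w=3) cum 3
  y=1 (Hillcrest, w=200) cum 203
  y=2 (Westmoor, w=50) cum 253
  y=3 (Midtown, w=10) cum 263
  y=9 (Southcross, w=200) cum 463  ← median
  y=10 (Eastvale, w=250) cum 713
⇒ y* = 9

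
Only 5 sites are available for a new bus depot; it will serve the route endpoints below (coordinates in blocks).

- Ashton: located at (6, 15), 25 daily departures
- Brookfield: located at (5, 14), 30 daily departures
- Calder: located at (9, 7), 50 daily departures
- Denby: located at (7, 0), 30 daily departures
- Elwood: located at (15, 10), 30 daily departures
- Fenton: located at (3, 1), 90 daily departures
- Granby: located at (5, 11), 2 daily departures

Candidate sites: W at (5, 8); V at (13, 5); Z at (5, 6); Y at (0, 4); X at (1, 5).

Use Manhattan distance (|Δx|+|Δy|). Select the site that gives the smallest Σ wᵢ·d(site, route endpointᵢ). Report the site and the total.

Total weighted distance at each candidate:
  W (5, 8): total = 2106
  V (13, 5): total = 3063
  Z (5, 6): total = 2040
  Y (0, 4): total = 2999
  X (1, 5): total = 2725
Minimum is at Z with total 2040 blocks.

Z, total 2040 blocks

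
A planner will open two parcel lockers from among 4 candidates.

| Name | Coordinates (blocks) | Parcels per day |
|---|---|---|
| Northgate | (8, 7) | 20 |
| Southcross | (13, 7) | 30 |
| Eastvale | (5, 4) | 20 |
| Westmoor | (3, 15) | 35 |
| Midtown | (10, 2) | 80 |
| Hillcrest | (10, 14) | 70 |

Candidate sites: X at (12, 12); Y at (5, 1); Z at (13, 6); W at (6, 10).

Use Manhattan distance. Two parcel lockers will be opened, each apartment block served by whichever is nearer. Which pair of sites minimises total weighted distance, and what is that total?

Evaluate every pair (each demand assigned to the nearer of the two):
  {X, Y}: total = 1600
  {X, Z}: total = 1610
  {Z, W}: total = 1670
  {Y, W}: total = 1780
  {X, W}: total = 1940
  {Y, Z}: total = 2020
Best pair: {X, Y} with total 1600.

{X, Y}, total 1600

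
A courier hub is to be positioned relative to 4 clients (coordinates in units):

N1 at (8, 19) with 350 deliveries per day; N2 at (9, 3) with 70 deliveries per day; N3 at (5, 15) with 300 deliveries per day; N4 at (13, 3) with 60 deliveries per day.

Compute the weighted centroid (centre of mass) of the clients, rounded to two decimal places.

(7.32, 14.79)

The minimiser of Σwᵢ‖p−pᵢ‖² is the weighted centroid p* = (Σwᵢpᵢ)/(Σwᵢ).
Σwᵢ = 780.
Σwᵢxᵢ = 350·8 + 70·9 + 300·5 + 60·13 = 5710.
Σwᵢyᵢ = 350·19 + 70·3 + 300·15 + 60·3 = 11540.
x* = 5710/780 = 7.32, y* = 11540/780 = 14.79.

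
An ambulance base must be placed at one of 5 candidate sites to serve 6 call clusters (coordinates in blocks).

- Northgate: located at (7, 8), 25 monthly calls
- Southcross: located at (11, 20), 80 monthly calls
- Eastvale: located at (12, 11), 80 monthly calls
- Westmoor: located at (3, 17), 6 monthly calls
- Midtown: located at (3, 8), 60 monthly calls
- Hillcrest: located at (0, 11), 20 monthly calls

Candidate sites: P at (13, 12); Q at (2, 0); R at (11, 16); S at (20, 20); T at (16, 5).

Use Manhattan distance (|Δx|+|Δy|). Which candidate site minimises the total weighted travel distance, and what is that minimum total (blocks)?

Total weighted distance at each candidate:
  P (13, 12): total = 2420
  Q (2, 0): total = 5233
  R (11, 16): total = 2434
  S (20, 20): total = 5145
  T (16, 5): total = 4250
Minimum is at P with total 2420 blocks.

P, total 2420 blocks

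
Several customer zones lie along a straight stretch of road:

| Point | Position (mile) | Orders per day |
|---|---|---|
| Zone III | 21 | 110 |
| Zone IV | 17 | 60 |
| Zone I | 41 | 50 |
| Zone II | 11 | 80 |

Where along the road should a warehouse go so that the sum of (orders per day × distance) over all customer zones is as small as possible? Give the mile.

x = 21

For a sum of weighted absolute distances on a line, the optimum is the weighted median (not the mean). Total weight W = 300; half-weight = 150.
Sort by position and accumulate weight:
  mile 11 (Zone II, w=80) → cum 80
  mile 17 (Zone IV, w=60) → cum 140
  mile 21 (Zone III, w=110) → cum 250  ≥ 150 → median here
  mile 41 (Zone I, w=50) → cum 300
Optimal location: mile 21.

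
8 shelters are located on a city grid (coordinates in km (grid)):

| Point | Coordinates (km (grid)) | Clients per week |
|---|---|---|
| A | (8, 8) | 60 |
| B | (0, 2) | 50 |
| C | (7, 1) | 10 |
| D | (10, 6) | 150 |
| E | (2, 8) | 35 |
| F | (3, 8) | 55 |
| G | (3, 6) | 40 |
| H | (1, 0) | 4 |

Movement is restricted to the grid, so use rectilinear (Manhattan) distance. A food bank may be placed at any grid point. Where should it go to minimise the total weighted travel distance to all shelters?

(8, 6)

Manhattan distance separates: Σwᵢ(|x−xᵢ|+|y−yᵢ|) = Σwᵢ|x−xᵢ| + Σwᵢ|y−yᵢ|, so x and y are optimised independently as 1-D weighted medians.
Total weight W = 404; half = 202.
x-coordinate, sorted with cumulative weight:
  x=0 (B, w=50) cum 50
  x=1 (H, w=4) cum 54
  x=2 (E, w=35) cum 89
  x=3 (F, w=55) cum 144
  x=3 (G, w=40) cum 184
  x=7 (C, w=10) cum 194
  x=8 (A, w=60) cum 254  ← median
  x=10 (D, w=150) cum 404
⇒ x* = 8
y-coordinate, sorted with cumulative weight:
  y=0 (H, w=4) cum 4
  y=1 (C, w=10) cum 14
  y=2 (B, w=50) cum 64
  y=6 (D, w=150) cum 214  ← median
  y=6 (G, w=40) cum 254
  y=8 (A, w=60) cum 314
  y=8 (E, w=35) cum 349
  y=8 (F, w=55) cum 404
⇒ y* = 6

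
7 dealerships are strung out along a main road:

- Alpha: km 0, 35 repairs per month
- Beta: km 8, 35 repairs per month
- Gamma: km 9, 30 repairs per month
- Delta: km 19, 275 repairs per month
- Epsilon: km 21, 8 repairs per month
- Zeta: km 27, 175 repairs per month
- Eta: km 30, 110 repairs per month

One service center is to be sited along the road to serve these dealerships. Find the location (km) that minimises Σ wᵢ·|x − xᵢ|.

x = 19

For a sum of weighted absolute distances on a line, the optimum is the weighted median (not the mean). Total weight W = 668; half-weight = 334.
Sort by position and accumulate weight:
  km 0 (Alpha, w=35) → cum 35
  km 8 (Beta, w=35) → cum 70
  km 9 (Gamma, w=30) → cum 100
  km 19 (Delta, w=275) → cum 375  ≥ 334 → median here
  km 21 (Epsilon, w=8) → cum 383
  km 27 (Zeta, w=175) → cum 558
  km 30 (Eta, w=110) → cum 668
Optimal location: km 19.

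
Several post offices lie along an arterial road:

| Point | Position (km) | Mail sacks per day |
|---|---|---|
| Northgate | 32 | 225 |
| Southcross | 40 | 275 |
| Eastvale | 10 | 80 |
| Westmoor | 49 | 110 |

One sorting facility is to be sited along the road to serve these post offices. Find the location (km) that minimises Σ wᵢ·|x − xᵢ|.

For a sum of weighted absolute distances on a line, the optimum is the weighted median (not the mean). Total weight W = 690; half-weight = 345.
Sort by position and accumulate weight:
  km 10 (Eastvale, w=80) → cum 80
  km 32 (Northgate, w=225) → cum 305
  km 40 (Southcross, w=275) → cum 580  ≥ 345 → median here
  km 49 (Westmoor, w=110) → cum 690
Optimal location: km 40.

x = 40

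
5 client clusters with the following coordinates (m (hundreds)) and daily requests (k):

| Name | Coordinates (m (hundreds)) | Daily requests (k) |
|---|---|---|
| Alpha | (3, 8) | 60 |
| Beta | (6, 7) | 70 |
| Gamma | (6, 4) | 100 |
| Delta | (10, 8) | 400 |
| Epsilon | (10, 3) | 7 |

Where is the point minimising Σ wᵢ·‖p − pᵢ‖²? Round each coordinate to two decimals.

(8.27, 7.21)

The minimiser of Σwᵢ‖p−pᵢ‖² is the weighted centroid p* = (Σwᵢpᵢ)/(Σwᵢ).
Σwᵢ = 637.
Σwᵢxᵢ = 60·3 + 70·6 + 100·6 + 400·10 + 7·10 = 5270.
Σwᵢyᵢ = 60·8 + 70·7 + 100·4 + 400·8 + 7·3 = 4591.
x* = 5270/637 = 8.27, y* = 4591/637 = 7.21.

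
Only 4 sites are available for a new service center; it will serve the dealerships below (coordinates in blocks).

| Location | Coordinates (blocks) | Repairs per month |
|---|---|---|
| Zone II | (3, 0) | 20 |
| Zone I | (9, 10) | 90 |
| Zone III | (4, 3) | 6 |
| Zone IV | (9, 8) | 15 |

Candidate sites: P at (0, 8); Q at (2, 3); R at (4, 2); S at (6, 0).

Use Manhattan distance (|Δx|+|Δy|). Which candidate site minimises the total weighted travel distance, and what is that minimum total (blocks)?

Total weighted distance at each candidate:
  P (0, 8): total = 1399
  Q (2, 3): total = 1532
  R (4, 2): total = 1401
  S (6, 0): total = 1425
Minimum is at P with total 1399 blocks.

P, total 1399 blocks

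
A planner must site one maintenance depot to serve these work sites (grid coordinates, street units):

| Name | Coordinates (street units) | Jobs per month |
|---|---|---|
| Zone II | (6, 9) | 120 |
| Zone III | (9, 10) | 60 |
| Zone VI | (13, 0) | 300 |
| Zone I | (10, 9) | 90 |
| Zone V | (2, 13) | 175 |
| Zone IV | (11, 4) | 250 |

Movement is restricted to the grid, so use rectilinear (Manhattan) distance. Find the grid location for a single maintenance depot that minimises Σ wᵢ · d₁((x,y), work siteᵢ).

(11, 4)

Manhattan distance separates: Σwᵢ(|x−xᵢ|+|y−yᵢ|) = Σwᵢ|x−xᵢ| + Σwᵢ|y−yᵢ|, so x and y are optimised independently as 1-D weighted medians.
Total weight W = 995; half = 497.5.
x-coordinate, sorted with cumulative weight:
  x=2 (Zone V, w=175) cum 175
  x=6 (Zone II, w=120) cum 295
  x=9 (Zone III, w=60) cum 355
  x=10 (Zone I, w=90) cum 445
  x=11 (Zone IV, w=250) cum 695  ← median
  x=13 (Zone VI, w=300) cum 995
⇒ x* = 11
y-coordinate, sorted with cumulative weight:
  y=0 (Zone VI, w=300) cum 300
  y=4 (Zone IV, w=250) cum 550  ← median
  y=9 (Zone II, w=120) cum 670
  y=9 (Zone I, w=90) cum 760
  y=10 (Zone III, w=60) cum 820
  y=13 (Zone V, w=175) cum 995
⇒ y* = 4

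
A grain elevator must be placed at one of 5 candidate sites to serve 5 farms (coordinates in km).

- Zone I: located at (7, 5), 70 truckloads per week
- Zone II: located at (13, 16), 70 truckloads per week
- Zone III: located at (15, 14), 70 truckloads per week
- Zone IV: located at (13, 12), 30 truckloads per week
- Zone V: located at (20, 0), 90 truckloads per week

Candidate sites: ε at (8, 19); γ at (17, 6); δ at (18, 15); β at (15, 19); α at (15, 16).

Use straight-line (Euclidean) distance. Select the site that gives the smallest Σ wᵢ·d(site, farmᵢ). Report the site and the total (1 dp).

γ, total 2854.7 km

Total weighted distance at each candidate:
  ε (8, 19): total = 4273.4
  γ (17, 6): total = 2854.7
  δ (18, 15): total = 3155.8
  β (15, 19): total = 3717.7
  α (15, 16): total = 2874.9
Minimum is at γ with total 2854.7 km.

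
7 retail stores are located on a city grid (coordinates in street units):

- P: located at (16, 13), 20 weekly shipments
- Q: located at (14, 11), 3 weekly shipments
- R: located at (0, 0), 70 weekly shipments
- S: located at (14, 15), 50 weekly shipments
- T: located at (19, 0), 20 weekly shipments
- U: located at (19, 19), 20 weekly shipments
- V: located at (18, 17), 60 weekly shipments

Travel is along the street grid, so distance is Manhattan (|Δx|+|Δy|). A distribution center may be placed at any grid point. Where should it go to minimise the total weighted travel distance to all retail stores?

(14, 15)

Manhattan distance separates: Σwᵢ(|x−xᵢ|+|y−yᵢ|) = Σwᵢ|x−xᵢ| + Σwᵢ|y−yᵢ|, so x and y are optimised independently as 1-D weighted medians.
Total weight W = 243; half = 121.5.
x-coordinate, sorted with cumulative weight:
  x=0 (R, w=70) cum 70
  x=14 (Q, w=3) cum 73
  x=14 (S, w=50) cum 123  ← median
  x=16 (P, w=20) cum 143
  x=18 (V, w=60) cum 203
  x=19 (T, w=20) cum 223
  x=19 (U, w=20) cum 243
⇒ x* = 14
y-coordinate, sorted with cumulative weight:
  y=0 (R, w=70) cum 70
  y=0 (T, w=20) cum 90
  y=11 (Q, w=3) cum 93
  y=13 (P, w=20) cum 113
  y=15 (S, w=50) cum 163  ← median
  y=17 (V, w=60) cum 223
  y=19 (U, w=20) cum 243
⇒ y* = 15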